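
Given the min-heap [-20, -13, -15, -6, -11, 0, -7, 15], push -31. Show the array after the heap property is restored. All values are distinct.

[-31, -20, -15, -13, -11, 0, -7, 15, -6]

append -31 at index 8 → [-20, -13, -15, -6, -11, 0, -7, 15, -31]
-31 < parent -6 at index 3, swap → [-20, -13, -15, -31, -11, 0, -7, 15, -6]
-31 < parent -13 at index 1, swap → [-20, -31, -15, -13, -11, 0, -7, 15, -6]
-31 < parent -20 at index 0, swap → [-31, -20, -15, -13, -11, 0, -7, 15, -6]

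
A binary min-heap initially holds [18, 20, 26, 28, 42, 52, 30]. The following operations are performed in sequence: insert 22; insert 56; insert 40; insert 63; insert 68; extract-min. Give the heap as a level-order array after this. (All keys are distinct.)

[20, 22, 26, 28, 40, 52, 30, 68, 56, 42, 63]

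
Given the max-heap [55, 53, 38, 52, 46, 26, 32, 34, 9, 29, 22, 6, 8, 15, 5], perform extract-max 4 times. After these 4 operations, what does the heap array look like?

[38, 34, 32, 9, 29, 26, 6, 5, 8, 15, 22]

extract-max #1 returns 55:
  remove root 55; move last element 5 to root → [5, 53, 38, 52, 46, 26, 32, 34, 9, 29, 22, 6, 8, 15]
  5 vs larger child 53 at index 1, swap → [53, 5, 38, 52, 46, 26, 32, 34, 9, 29, 22, 6, 8, 15]
  5 vs larger child 52 at index 3, swap → [53, 52, 38, 5, 46, 26, 32, 34, 9, 29, 22, 6, 8, 15]
  5 vs larger child 34 at index 7, swap → [53, 52, 38, 34, 46, 26, 32, 5, 9, 29, 22, 6, 8, 15]
extract-max #2 returns 53:
  remove root 53; move last element 15 to root → [15, 52, 38, 34, 46, 26, 32, 5, 9, 29, 22, 6, 8]
  15 vs larger child 52 at index 1, swap → [52, 15, 38, 34, 46, 26, 32, 5, 9, 29, 22, 6, 8]
  15 vs larger child 46 at index 4, swap → [52, 46, 38, 34, 15, 26, 32, 5, 9, 29, 22, 6, 8]
  15 vs larger child 29 at index 9, swap → [52, 46, 38, 34, 29, 26, 32, 5, 9, 15, 22, 6, 8]
extract-max #3 returns 52:
  remove root 52; move last element 8 to root → [8, 46, 38, 34, 29, 26, 32, 5, 9, 15, 22, 6]
  8 vs larger child 46 at index 1, swap → [46, 8, 38, 34, 29, 26, 32, 5, 9, 15, 22, 6]
  8 vs larger child 34 at index 3, swap → [46, 34, 38, 8, 29, 26, 32, 5, 9, 15, 22, 6]
  8 vs larger child 9 at index 8, swap → [46, 34, 38, 9, 29, 26, 32, 5, 8, 15, 22, 6]
extract-max #4 returns 46:
  remove root 46; move last element 6 to root → [6, 34, 38, 9, 29, 26, 32, 5, 8, 15, 22]
  6 vs larger child 38 at index 2, swap → [38, 34, 6, 9, 29, 26, 32, 5, 8, 15, 22]
  6 vs larger child 32 at index 6, swap → [38, 34, 32, 9, 29, 26, 6, 5, 8, 15, 22]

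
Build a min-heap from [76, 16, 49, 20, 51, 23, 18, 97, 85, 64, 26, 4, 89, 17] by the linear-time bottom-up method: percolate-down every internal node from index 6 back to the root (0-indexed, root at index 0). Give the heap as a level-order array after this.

sift down from index 6:
  18 vs only child 17 at index 13, swap → [76, 16, 49, 20, 51, 23, 17, 97, 85, 64, 26, 4, 89, 18]
sift down from index 5:
  23 vs smaller child 4 at index 11, swap → [76, 16, 49, 20, 51, 4, 17, 97, 85, 64, 26, 23, 89, 18]
sift down from index 4:
  51 vs smaller child 26 at index 10, swap → [76, 16, 49, 20, 26, 4, 17, 97, 85, 64, 51, 23, 89, 18]
sift down from index 3: already satisfies heap property
sift down from index 2:
  49 vs smaller child 4 at index 5, swap → [76, 16, 4, 20, 26, 49, 17, 97, 85, 64, 51, 23, 89, 18]
  49 vs smaller child 23 at index 11, swap → [76, 16, 4, 20, 26, 23, 17, 97, 85, 64, 51, 49, 89, 18]
sift down from index 1: already satisfies heap property
sift down from index 0:
  76 vs smaller child 4 at index 2, swap → [4, 16, 76, 20, 26, 23, 17, 97, 85, 64, 51, 49, 89, 18]
  76 vs smaller child 17 at index 6, swap → [4, 16, 17, 20, 26, 23, 76, 97, 85, 64, 51, 49, 89, 18]
  76 vs only child 18 at index 13, swap → [4, 16, 17, 20, 26, 23, 18, 97, 85, 64, 51, 49, 89, 76]

[4, 16, 17, 20, 26, 23, 18, 97, 85, 64, 51, 49, 89, 76]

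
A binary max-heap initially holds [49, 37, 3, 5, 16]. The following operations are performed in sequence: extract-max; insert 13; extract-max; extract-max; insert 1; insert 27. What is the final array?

[27, 13, 3, 1, 5]

extract-max → returns 49:
  remove root 49; move last element 16 to root → [16, 37, 3, 5]
  16 vs larger child 37 at index 1, swap → [37, 16, 3, 5]
insert 13:
  append 13 at index 4 → [37, 16, 3, 5, 13] (no swap needed)
extract-max → returns 37:
  remove root 37; move last element 13 to root → [13, 16, 3, 5]
  13 vs larger child 16 at index 1, swap → [16, 13, 3, 5]
extract-max → returns 16:
  remove root 16; move last element 5 to root → [5, 13, 3]
  5 vs larger child 13 at index 1, swap → [13, 5, 3]
insert 1:
  append 1 at index 3 → [13, 5, 3, 1] (no swap needed)
insert 27:
  append 27 at index 4 → [13, 5, 3, 1, 27]
  27 > parent 5 at index 1, swap → [13, 27, 3, 1, 5]
  27 > parent 13 at index 0, swap → [27, 13, 3, 1, 5]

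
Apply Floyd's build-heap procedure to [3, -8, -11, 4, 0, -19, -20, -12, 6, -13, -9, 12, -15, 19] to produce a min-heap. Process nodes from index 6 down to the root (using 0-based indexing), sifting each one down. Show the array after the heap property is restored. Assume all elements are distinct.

[-20, -13, -19, -12, -9, -15, -11, 4, 6, 0, -8, 12, 3, 19]

sift down from index 6: already satisfies heap property
sift down from index 5: already satisfies heap property
sift down from index 4:
  0 vs smaller child -13 at index 9, swap → [3, -8, -11, 4, -13, -19, -20, -12, 6, 0, -9, 12, -15, 19]
sift down from index 3:
  4 vs smaller child -12 at index 7, swap → [3, -8, -11, -12, -13, -19, -20, 4, 6, 0, -9, 12, -15, 19]
sift down from index 2:
  -11 vs smaller child -20 at index 6, swap → [3, -8, -20, -12, -13, -19, -11, 4, 6, 0, -9, 12, -15, 19]
sift down from index 1:
  -8 vs smaller child -13 at index 4, swap → [3, -13, -20, -12, -8, -19, -11, 4, 6, 0, -9, 12, -15, 19]
  -8 vs smaller child -9 at index 10, swap → [3, -13, -20, -12, -9, -19, -11, 4, 6, 0, -8, 12, -15, 19]
sift down from index 0:
  3 vs smaller child -20 at index 2, swap → [-20, -13, 3, -12, -9, -19, -11, 4, 6, 0, -8, 12, -15, 19]
  3 vs smaller child -19 at index 5, swap → [-20, -13, -19, -12, -9, 3, -11, 4, 6, 0, -8, 12, -15, 19]
  3 vs smaller child -15 at index 12, swap → [-20, -13, -19, -12, -9, -15, -11, 4, 6, 0, -8, 12, 3, 19]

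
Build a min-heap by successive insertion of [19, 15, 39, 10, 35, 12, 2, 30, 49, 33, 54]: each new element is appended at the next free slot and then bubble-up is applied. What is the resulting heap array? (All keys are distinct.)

Insert 19:
  append 19 at index 0 → [19] (no swap needed)
Insert 15:
  append 15 at index 1 → [19, 15]
  15 < parent 19 at index 0, swap → [15, 19]
Insert 39:
  append 39 at index 2 → [15, 19, 39] (no swap needed)
Insert 10:
  append 10 at index 3 → [15, 19, 39, 10]
  10 < parent 19 at index 1, swap → [15, 10, 39, 19]
  10 < parent 15 at index 0, swap → [10, 15, 39, 19]
Insert 35:
  append 35 at index 4 → [10, 15, 39, 19, 35] (no swap needed)
Insert 12:
  append 12 at index 5 → [10, 15, 39, 19, 35, 12]
  12 < parent 39 at index 2, swap → [10, 15, 12, 19, 35, 39]
Insert 2:
  append 2 at index 6 → [10, 15, 12, 19, 35, 39, 2]
  2 < parent 12 at index 2, swap → [10, 15, 2, 19, 35, 39, 12]
  2 < parent 10 at index 0, swap → [2, 15, 10, 19, 35, 39, 12]
Insert 30:
  append 30 at index 7 → [2, 15, 10, 19, 35, 39, 12, 30] (no swap needed)
Insert 49:
  append 49 at index 8 → [2, 15, 10, 19, 35, 39, 12, 30, 49] (no swap needed)
Insert 33:
  append 33 at index 9 → [2, 15, 10, 19, 35, 39, 12, 30, 49, 33]
  33 < parent 35 at index 4, swap → [2, 15, 10, 19, 33, 39, 12, 30, 49, 35]
Insert 54:
  append 54 at index 10 → [2, 15, 10, 19, 33, 39, 12, 30, 49, 35, 54] (no swap needed)

[2, 15, 10, 19, 33, 39, 12, 30, 49, 35, 54]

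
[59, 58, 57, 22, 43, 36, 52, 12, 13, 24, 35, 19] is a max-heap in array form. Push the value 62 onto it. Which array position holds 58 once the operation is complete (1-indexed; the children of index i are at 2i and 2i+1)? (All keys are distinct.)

2

append 62 at index 13 → [59, 58, 57, 22, 43, 36, 52, 12, 13, 24, 35, 19, 62]
62 > parent 36 at index 6, swap → [59, 58, 57, 22, 43, 62, 52, 12, 13, 24, 35, 19, 36]
62 > parent 57 at index 3, swap → [59, 58, 62, 22, 43, 57, 52, 12, 13, 24, 35, 19, 36]
62 > parent 59 at index 1, swap → [62, 58, 59, 22, 43, 57, 52, 12, 13, 24, 35, 19, 36]
resulting array: [62, 58, 59, 22, 43, 57, 52, 12, 13, 24, 35, 19, 36]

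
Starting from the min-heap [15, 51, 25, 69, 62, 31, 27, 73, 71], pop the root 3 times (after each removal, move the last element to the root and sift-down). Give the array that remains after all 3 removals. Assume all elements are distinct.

[31, 51, 71, 69, 62, 73]

extract-min #1 returns 15:
  remove root 15; move last element 71 to root → [71, 51, 25, 69, 62, 31, 27, 73]
  71 vs smaller child 25 at index 2, swap → [25, 51, 71, 69, 62, 31, 27, 73]
  71 vs smaller child 27 at index 6, swap → [25, 51, 27, 69, 62, 31, 71, 73]
extract-min #2 returns 25:
  remove root 25; move last element 73 to root → [73, 51, 27, 69, 62, 31, 71]
  73 vs smaller child 27 at index 2, swap → [27, 51, 73, 69, 62, 31, 71]
  73 vs smaller child 31 at index 5, swap → [27, 51, 31, 69, 62, 73, 71]
extract-min #3 returns 27:
  remove root 27; move last element 71 to root → [71, 51, 31, 69, 62, 73]
  71 vs smaller child 31 at index 2, swap → [31, 51, 71, 69, 62, 73]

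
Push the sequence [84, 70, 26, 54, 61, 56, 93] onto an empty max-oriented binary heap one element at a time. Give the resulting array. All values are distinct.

[93, 70, 84, 54, 61, 26, 56]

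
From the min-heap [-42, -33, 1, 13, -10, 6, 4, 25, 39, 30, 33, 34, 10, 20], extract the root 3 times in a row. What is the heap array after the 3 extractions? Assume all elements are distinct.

extract-min #1 returns -42:
  remove root -42; move last element 20 to root → [20, -33, 1, 13, -10, 6, 4, 25, 39, 30, 33, 34, 10]
  20 vs smaller child -33 at index 1, swap → [-33, 20, 1, 13, -10, 6, 4, 25, 39, 30, 33, 34, 10]
  20 vs smaller child -10 at index 4, swap → [-33, -10, 1, 13, 20, 6, 4, 25, 39, 30, 33, 34, 10]
extract-min #2 returns -33:
  remove root -33; move last element 10 to root → [10, -10, 1, 13, 20, 6, 4, 25, 39, 30, 33, 34]
  10 vs smaller child -10 at index 1, swap → [-10, 10, 1, 13, 20, 6, 4, 25, 39, 30, 33, 34]
extract-min #3 returns -10:
  remove root -10; move last element 34 to root → [34, 10, 1, 13, 20, 6, 4, 25, 39, 30, 33]
  34 vs smaller child 1 at index 2, swap → [1, 10, 34, 13, 20, 6, 4, 25, 39, 30, 33]
  34 vs smaller child 4 at index 6, swap → [1, 10, 4, 13, 20, 6, 34, 25, 39, 30, 33]

[1, 10, 4, 13, 20, 6, 34, 25, 39, 30, 33]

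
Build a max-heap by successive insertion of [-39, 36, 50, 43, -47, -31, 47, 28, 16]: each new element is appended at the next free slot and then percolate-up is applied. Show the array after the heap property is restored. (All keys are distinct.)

Insert -39:
  append -39 at index 0 → [-39] (no swap needed)
Insert 36:
  append 36 at index 1 → [-39, 36]
  36 > parent -39 at index 0, swap → [36, -39]
Insert 50:
  append 50 at index 2 → [36, -39, 50]
  50 > parent 36 at index 0, swap → [50, -39, 36]
Insert 43:
  append 43 at index 3 → [50, -39, 36, 43]
  43 > parent -39 at index 1, swap → [50, 43, 36, -39]
Insert -47:
  append -47 at index 4 → [50, 43, 36, -39, -47] (no swap needed)
Insert -31:
  append -31 at index 5 → [50, 43, 36, -39, -47, -31] (no swap needed)
Insert 47:
  append 47 at index 6 → [50, 43, 36, -39, -47, -31, 47]
  47 > parent 36 at index 2, swap → [50, 43, 47, -39, -47, -31, 36]
Insert 28:
  append 28 at index 7 → [50, 43, 47, -39, -47, -31, 36, 28]
  28 > parent -39 at index 3, swap → [50, 43, 47, 28, -47, -31, 36, -39]
Insert 16:
  append 16 at index 8 → [50, 43, 47, 28, -47, -31, 36, -39, 16] (no swap needed)

[50, 43, 47, 28, -47, -31, 36, -39, 16]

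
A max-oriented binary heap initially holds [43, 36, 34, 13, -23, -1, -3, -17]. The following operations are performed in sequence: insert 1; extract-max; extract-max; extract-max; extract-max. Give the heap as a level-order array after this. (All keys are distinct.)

[1, -3, -1, -17, -23]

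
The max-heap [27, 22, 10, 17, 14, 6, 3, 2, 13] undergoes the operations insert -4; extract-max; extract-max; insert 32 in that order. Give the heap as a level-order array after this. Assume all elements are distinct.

insert -4:
  append -4 at index 9 → [27, 22, 10, 17, 14, 6, 3, 2, 13, -4] (no swap needed)
extract-max → returns 27:
  remove root 27; move last element -4 to root → [-4, 22, 10, 17, 14, 6, 3, 2, 13]
  -4 vs larger child 22 at index 1, swap → [22, -4, 10, 17, 14, 6, 3, 2, 13]
  -4 vs larger child 17 at index 3, swap → [22, 17, 10, -4, 14, 6, 3, 2, 13]
  -4 vs larger child 13 at index 8, swap → [22, 17, 10, 13, 14, 6, 3, 2, -4]
extract-max → returns 22:
  remove root 22; move last element -4 to root → [-4, 17, 10, 13, 14, 6, 3, 2]
  -4 vs larger child 17 at index 1, swap → [17, -4, 10, 13, 14, 6, 3, 2]
  -4 vs larger child 14 at index 4, swap → [17, 14, 10, 13, -4, 6, 3, 2]
insert 32:
  append 32 at index 8 → [17, 14, 10, 13, -4, 6, 3, 2, 32]
  32 > parent 13 at index 3, swap → [17, 14, 10, 32, -4, 6, 3, 2, 13]
  32 > parent 14 at index 1, swap → [17, 32, 10, 14, -4, 6, 3, 2, 13]
  32 > parent 17 at index 0, swap → [32, 17, 10, 14, -4, 6, 3, 2, 13]

[32, 17, 10, 14, -4, 6, 3, 2, 13]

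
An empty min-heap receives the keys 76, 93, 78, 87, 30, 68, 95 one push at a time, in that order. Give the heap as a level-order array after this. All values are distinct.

Insert 76:
  append 76 at index 0 → [76] (no swap needed)
Insert 93:
  append 93 at index 1 → [76, 93] (no swap needed)
Insert 78:
  append 78 at index 2 → [76, 93, 78] (no swap needed)
Insert 87:
  append 87 at index 3 → [76, 93, 78, 87]
  87 < parent 93 at index 1, swap → [76, 87, 78, 93]
Insert 30:
  append 30 at index 4 → [76, 87, 78, 93, 30]
  30 < parent 87 at index 1, swap → [76, 30, 78, 93, 87]
  30 < parent 76 at index 0, swap → [30, 76, 78, 93, 87]
Insert 68:
  append 68 at index 5 → [30, 76, 78, 93, 87, 68]
  68 < parent 78 at index 2, swap → [30, 76, 68, 93, 87, 78]
Insert 95:
  append 95 at index 6 → [30, 76, 68, 93, 87, 78, 95] (no swap needed)

[30, 76, 68, 93, 87, 78, 95]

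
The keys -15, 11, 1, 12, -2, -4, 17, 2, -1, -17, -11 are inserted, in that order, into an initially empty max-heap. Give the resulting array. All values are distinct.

[17, 11, 12, 2, -2, -4, 1, -15, -1, -17, -11]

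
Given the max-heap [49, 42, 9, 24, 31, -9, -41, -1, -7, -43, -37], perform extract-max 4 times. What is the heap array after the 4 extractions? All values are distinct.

[9, -1, -9, -7, -37, -43, -41]

extract-max #1 returns 49:
  remove root 49; move last element -37 to root → [-37, 42, 9, 24, 31, -9, -41, -1, -7, -43]
  -37 vs larger child 42 at index 1, swap → [42, -37, 9, 24, 31, -9, -41, -1, -7, -43]
  -37 vs larger child 31 at index 4, swap → [42, 31, 9, 24, -37, -9, -41, -1, -7, -43]
extract-max #2 returns 42:
  remove root 42; move last element -43 to root → [-43, 31, 9, 24, -37, -9, -41, -1, -7]
  -43 vs larger child 31 at index 1, swap → [31, -43, 9, 24, -37, -9, -41, -1, -7]
  -43 vs larger child 24 at index 3, swap → [31, 24, 9, -43, -37, -9, -41, -1, -7]
  -43 vs larger child -1 at index 7, swap → [31, 24, 9, -1, -37, -9, -41, -43, -7]
extract-max #3 returns 31:
  remove root 31; move last element -7 to root → [-7, 24, 9, -1, -37, -9, -41, -43]
  -7 vs larger child 24 at index 1, swap → [24, -7, 9, -1, -37, -9, -41, -43]
  -7 vs larger child -1 at index 3, swap → [24, -1, 9, -7, -37, -9, -41, -43]
extract-max #4 returns 24:
  remove root 24; move last element -43 to root → [-43, -1, 9, -7, -37, -9, -41]
  -43 vs larger child 9 at index 2, swap → [9, -1, -43, -7, -37, -9, -41]
  -43 vs larger child -9 at index 5, swap → [9, -1, -9, -7, -37, -43, -41]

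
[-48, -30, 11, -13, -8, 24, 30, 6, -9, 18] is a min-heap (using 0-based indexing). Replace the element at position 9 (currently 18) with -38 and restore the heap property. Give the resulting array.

[-48, -38, 11, -13, -30, 24, 30, 6, -9, -8]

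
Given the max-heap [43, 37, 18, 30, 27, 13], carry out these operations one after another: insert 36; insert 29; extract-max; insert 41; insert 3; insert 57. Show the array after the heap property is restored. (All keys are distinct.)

insert 36:
  append 36 at index 6 → [43, 37, 18, 30, 27, 13, 36]
  36 > parent 18 at index 2, swap → [43, 37, 36, 30, 27, 13, 18]
insert 29:
  append 29 at index 7 → [43, 37, 36, 30, 27, 13, 18, 29] (no swap needed)
extract-max → returns 43:
  remove root 43; move last element 29 to root → [29, 37, 36, 30, 27, 13, 18]
  29 vs larger child 37 at index 1, swap → [37, 29, 36, 30, 27, 13, 18]
  29 vs larger child 30 at index 3, swap → [37, 30, 36, 29, 27, 13, 18]
insert 41:
  append 41 at index 7 → [37, 30, 36, 29, 27, 13, 18, 41]
  41 > parent 29 at index 3, swap → [37, 30, 36, 41, 27, 13, 18, 29]
  41 > parent 30 at index 1, swap → [37, 41, 36, 30, 27, 13, 18, 29]
  41 > parent 37 at index 0, swap → [41, 37, 36, 30, 27, 13, 18, 29]
insert 3:
  append 3 at index 8 → [41, 37, 36, 30, 27, 13, 18, 29, 3] (no swap needed)
insert 57:
  append 57 at index 9 → [41, 37, 36, 30, 27, 13, 18, 29, 3, 57]
  57 > parent 27 at index 4, swap → [41, 37, 36, 30, 57, 13, 18, 29, 3, 27]
  57 > parent 37 at index 1, swap → [41, 57, 36, 30, 37, 13, 18, 29, 3, 27]
  57 > parent 41 at index 0, swap → [57, 41, 36, 30, 37, 13, 18, 29, 3, 27]

[57, 41, 36, 30, 37, 13, 18, 29, 3, 27]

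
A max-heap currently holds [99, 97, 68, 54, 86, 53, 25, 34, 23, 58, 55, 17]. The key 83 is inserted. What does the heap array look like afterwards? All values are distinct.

append 83 at index 12 → [99, 97, 68, 54, 86, 53, 25, 34, 23, 58, 55, 17, 83]
83 > parent 53 at index 5, swap → [99, 97, 68, 54, 86, 83, 25, 34, 23, 58, 55, 17, 53]
83 > parent 68 at index 2, swap → [99, 97, 83, 54, 86, 68, 25, 34, 23, 58, 55, 17, 53]

[99, 97, 83, 54, 86, 68, 25, 34, 23, 58, 55, 17, 53]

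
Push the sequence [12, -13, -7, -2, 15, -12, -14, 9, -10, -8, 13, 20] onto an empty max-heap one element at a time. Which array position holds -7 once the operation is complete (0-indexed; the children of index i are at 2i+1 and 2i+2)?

Insert 12:
  append 12 at index 0 → [12] (no swap needed)
Insert -13:
  append -13 at index 1 → [12, -13] (no swap needed)
Insert -7:
  append -7 at index 2 → [12, -13, -7] (no swap needed)
Insert -2:
  append -2 at index 3 → [12, -13, -7, -2]
  -2 > parent -13 at index 1, swap → [12, -2, -7, -13]
Insert 15:
  append 15 at index 4 → [12, -2, -7, -13, 15]
  15 > parent -2 at index 1, swap → [12, 15, -7, -13, -2]
  15 > parent 12 at index 0, swap → [15, 12, -7, -13, -2]
Insert -12:
  append -12 at index 5 → [15, 12, -7, -13, -2, -12] (no swap needed)
Insert -14:
  append -14 at index 6 → [15, 12, -7, -13, -2, -12, -14] (no swap needed)
Insert 9:
  append 9 at index 7 → [15, 12, -7, -13, -2, -12, -14, 9]
  9 > parent -13 at index 3, swap → [15, 12, -7, 9, -2, -12, -14, -13]
Insert -10:
  append -10 at index 8 → [15, 12, -7, 9, -2, -12, -14, -13, -10] (no swap needed)
Insert -8:
  append -8 at index 9 → [15, 12, -7, 9, -2, -12, -14, -13, -10, -8] (no swap needed)
Insert 13:
  append 13 at index 10 → [15, 12, -7, 9, -2, -12, -14, -13, -10, -8, 13]
  13 > parent -2 at index 4, swap → [15, 12, -7, 9, 13, -12, -14, -13, -10, -8, -2]
  13 > parent 12 at index 1, swap → [15, 13, -7, 9, 12, -12, -14, -13, -10, -8, -2]
Insert 20:
  append 20 at index 11 → [15, 13, -7, 9, 12, -12, -14, -13, -10, -8, -2, 20]
  20 > parent -12 at index 5, swap → [15, 13, -7, 9, 12, 20, -14, -13, -10, -8, -2, -12]
  20 > parent -7 at index 2, swap → [15, 13, 20, 9, 12, -7, -14, -13, -10, -8, -2, -12]
  20 > parent 15 at index 0, swap → [20, 13, 15, 9, 12, -7, -14, -13, -10, -8, -2, -12]
resulting array: [20, 13, 15, 9, 12, -7, -14, -13, -10, -8, -2, -12]

5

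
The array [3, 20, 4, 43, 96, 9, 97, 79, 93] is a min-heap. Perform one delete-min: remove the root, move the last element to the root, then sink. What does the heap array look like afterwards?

[4, 20, 9, 43, 96, 93, 97, 79]

remove root 3; move last element 93 to root → [93, 20, 4, 43, 96, 9, 97, 79]
93 vs smaller child 4 at index 2, swap → [4, 20, 93, 43, 96, 9, 97, 79]
93 vs smaller child 9 at index 5, swap → [4, 20, 9, 43, 96, 93, 97, 79]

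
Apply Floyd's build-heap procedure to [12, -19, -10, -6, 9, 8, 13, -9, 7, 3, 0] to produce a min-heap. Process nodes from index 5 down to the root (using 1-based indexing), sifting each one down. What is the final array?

[-19, -9, -10, -6, 0, 8, 13, 12, 7, 3, 9]

sift down from index 5:
  9 vs smaller child 0 at index 11, swap → [12, -19, -10, -6, 0, 8, 13, -9, 7, 3, 9]
sift down from index 4:
  -6 vs smaller child -9 at index 8, swap → [12, -19, -10, -9, 0, 8, 13, -6, 7, 3, 9]
sift down from index 3: already satisfies heap property
sift down from index 2: already satisfies heap property
sift down from index 1:
  12 vs smaller child -19 at index 2, swap → [-19, 12, -10, -9, 0, 8, 13, -6, 7, 3, 9]
  12 vs smaller child -9 at index 4, swap → [-19, -9, -10, 12, 0, 8, 13, -6, 7, 3, 9]
  12 vs smaller child -6 at index 8, swap → [-19, -9, -10, -6, 0, 8, 13, 12, 7, 3, 9]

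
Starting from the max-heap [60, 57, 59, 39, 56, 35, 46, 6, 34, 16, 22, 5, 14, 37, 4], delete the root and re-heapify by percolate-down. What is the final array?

[59, 57, 46, 39, 56, 35, 37, 6, 34, 16, 22, 5, 14, 4]

remove root 60; move last element 4 to root → [4, 57, 59, 39, 56, 35, 46, 6, 34, 16, 22, 5, 14, 37]
4 vs larger child 59 at index 2, swap → [59, 57, 4, 39, 56, 35, 46, 6, 34, 16, 22, 5, 14, 37]
4 vs larger child 46 at index 6, swap → [59, 57, 46, 39, 56, 35, 4, 6, 34, 16, 22, 5, 14, 37]
4 vs only child 37 at index 13, swap → [59, 57, 46, 39, 56, 35, 37, 6, 34, 16, 22, 5, 14, 4]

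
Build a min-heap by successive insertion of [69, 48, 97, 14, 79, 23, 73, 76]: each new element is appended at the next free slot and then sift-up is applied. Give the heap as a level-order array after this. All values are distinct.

Insert 69:
  append 69 at index 0 → [69] (no swap needed)
Insert 48:
  append 48 at index 1 → [69, 48]
  48 < parent 69 at index 0, swap → [48, 69]
Insert 97:
  append 97 at index 2 → [48, 69, 97] (no swap needed)
Insert 14:
  append 14 at index 3 → [48, 69, 97, 14]
  14 < parent 69 at index 1, swap → [48, 14, 97, 69]
  14 < parent 48 at index 0, swap → [14, 48, 97, 69]
Insert 79:
  append 79 at index 4 → [14, 48, 97, 69, 79] (no swap needed)
Insert 23:
  append 23 at index 5 → [14, 48, 97, 69, 79, 23]
  23 < parent 97 at index 2, swap → [14, 48, 23, 69, 79, 97]
Insert 73:
  append 73 at index 6 → [14, 48, 23, 69, 79, 97, 73] (no swap needed)
Insert 76:
  append 76 at index 7 → [14, 48, 23, 69, 79, 97, 73, 76] (no swap needed)

[14, 48, 23, 69, 79, 97, 73, 76]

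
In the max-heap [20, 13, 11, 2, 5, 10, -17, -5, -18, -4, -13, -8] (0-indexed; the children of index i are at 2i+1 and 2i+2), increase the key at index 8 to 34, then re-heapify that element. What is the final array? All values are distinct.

[34, 20, 11, 13, 5, 10, -17, -5, 2, -4, -13, -8]

set index 8 from -18 to 34 → [20, 13, 11, 2, 5, 10, -17, -5, 34, -4, -13, -8]
34 > parent 2 at index 3, swap → [20, 13, 11, 34, 5, 10, -17, -5, 2, -4, -13, -8]
34 > parent 13 at index 1, swap → [20, 34, 11, 13, 5, 10, -17, -5, 2, -4, -13, -8]
34 > parent 20 at index 0, swap → [34, 20, 11, 13, 5, 10, -17, -5, 2, -4, -13, -8]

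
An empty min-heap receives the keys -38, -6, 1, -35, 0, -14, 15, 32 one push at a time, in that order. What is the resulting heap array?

[-38, -35, -14, -6, 0, 1, 15, 32]

Insert -38:
  append -38 at index 0 → [-38] (no swap needed)
Insert -6:
  append -6 at index 1 → [-38, -6] (no swap needed)
Insert 1:
  append 1 at index 2 → [-38, -6, 1] (no swap needed)
Insert -35:
  append -35 at index 3 → [-38, -6, 1, -35]
  -35 < parent -6 at index 1, swap → [-38, -35, 1, -6]
Insert 0:
  append 0 at index 4 → [-38, -35, 1, -6, 0] (no swap needed)
Insert -14:
  append -14 at index 5 → [-38, -35, 1, -6, 0, -14]
  -14 < parent 1 at index 2, swap → [-38, -35, -14, -6, 0, 1]
Insert 15:
  append 15 at index 6 → [-38, -35, -14, -6, 0, 1, 15] (no swap needed)
Insert 32:
  append 32 at index 7 → [-38, -35, -14, -6, 0, 1, 15, 32] (no swap needed)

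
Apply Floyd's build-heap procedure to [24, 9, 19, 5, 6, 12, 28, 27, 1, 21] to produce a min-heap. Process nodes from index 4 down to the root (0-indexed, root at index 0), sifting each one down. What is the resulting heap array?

[1, 5, 12, 9, 6, 19, 28, 27, 24, 21]

sift down from index 4: already satisfies heap property
sift down from index 3:
  5 vs smaller child 1 at index 8, swap → [24, 9, 19, 1, 6, 12, 28, 27, 5, 21]
sift down from index 2:
  19 vs smaller child 12 at index 5, swap → [24, 9, 12, 1, 6, 19, 28, 27, 5, 21]
sift down from index 1:
  9 vs smaller child 1 at index 3, swap → [24, 1, 12, 9, 6, 19, 28, 27, 5, 21]
  9 vs smaller child 5 at index 8, swap → [24, 1, 12, 5, 6, 19, 28, 27, 9, 21]
sift down from index 0:
  24 vs smaller child 1 at index 1, swap → [1, 24, 12, 5, 6, 19, 28, 27, 9, 21]
  24 vs smaller child 5 at index 3, swap → [1, 5, 12, 24, 6, 19, 28, 27, 9, 21]
  24 vs smaller child 9 at index 8, swap → [1, 5, 12, 9, 6, 19, 28, 27, 24, 21]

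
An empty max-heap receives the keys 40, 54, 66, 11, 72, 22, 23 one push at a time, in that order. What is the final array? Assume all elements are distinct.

Insert 40:
  append 40 at index 0 → [40] (no swap needed)
Insert 54:
  append 54 at index 1 → [40, 54]
  54 > parent 40 at index 0, swap → [54, 40]
Insert 66:
  append 66 at index 2 → [54, 40, 66]
  66 > parent 54 at index 0, swap → [66, 40, 54]
Insert 11:
  append 11 at index 3 → [66, 40, 54, 11] (no swap needed)
Insert 72:
  append 72 at index 4 → [66, 40, 54, 11, 72]
  72 > parent 40 at index 1, swap → [66, 72, 54, 11, 40]
  72 > parent 66 at index 0, swap → [72, 66, 54, 11, 40]
Insert 22:
  append 22 at index 5 → [72, 66, 54, 11, 40, 22] (no swap needed)
Insert 23:
  append 23 at index 6 → [72, 66, 54, 11, 40, 22, 23] (no swap needed)

[72, 66, 54, 11, 40, 22, 23]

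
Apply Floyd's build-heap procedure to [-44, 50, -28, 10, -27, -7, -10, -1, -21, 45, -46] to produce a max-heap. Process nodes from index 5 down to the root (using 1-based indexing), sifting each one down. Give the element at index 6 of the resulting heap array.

sift down from index 5:
  -27 vs larger child 45 at index 10, swap → [-44, 50, -28, 10, 45, -7, -10, -1, -21, -27, -46]
sift down from index 4: already satisfies heap property
sift down from index 3:
  -28 vs larger child -7 at index 6, swap → [-44, 50, -7, 10, 45, -28, -10, -1, -21, -27, -46]
sift down from index 2: already satisfies heap property
sift down from index 1:
  -44 vs larger child 50 at index 2, swap → [50, -44, -7, 10, 45, -28, -10, -1, -21, -27, -46]
  -44 vs larger child 45 at index 5, swap → [50, 45, -7, 10, -44, -28, -10, -1, -21, -27, -46]
  -44 vs larger child -27 at index 10, swap → [50, 45, -7, 10, -27, -28, -10, -1, -21, -44, -46]
resulting array: [50, 45, -7, 10, -27, -28, -10, -1, -21, -44, -46]

-28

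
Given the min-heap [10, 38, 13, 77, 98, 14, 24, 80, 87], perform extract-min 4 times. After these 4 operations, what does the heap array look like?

extract-min #1 returns 10:
  remove root 10; move last element 87 to root → [87, 38, 13, 77, 98, 14, 24, 80]
  87 vs smaller child 13 at index 2, swap → [13, 38, 87, 77, 98, 14, 24, 80]
  87 vs smaller child 14 at index 5, swap → [13, 38, 14, 77, 98, 87, 24, 80]
extract-min #2 returns 13:
  remove root 13; move last element 80 to root → [80, 38, 14, 77, 98, 87, 24]
  80 vs smaller child 14 at index 2, swap → [14, 38, 80, 77, 98, 87, 24]
  80 vs smaller child 24 at index 6, swap → [14, 38, 24, 77, 98, 87, 80]
extract-min #3 returns 14:
  remove root 14; move last element 80 to root → [80, 38, 24, 77, 98, 87]
  80 vs smaller child 24 at index 2, swap → [24, 38, 80, 77, 98, 87]
extract-min #4 returns 24:
  remove root 24; move last element 87 to root → [87, 38, 80, 77, 98]
  87 vs smaller child 38 at index 1, swap → [38, 87, 80, 77, 98]
  87 vs smaller child 77 at index 3, swap → [38, 77, 80, 87, 98]

[38, 77, 80, 87, 98]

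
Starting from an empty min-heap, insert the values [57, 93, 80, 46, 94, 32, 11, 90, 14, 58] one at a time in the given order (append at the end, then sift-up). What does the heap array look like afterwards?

Insert 57:
  append 57 at index 0 → [57] (no swap needed)
Insert 93:
  append 93 at index 1 → [57, 93] (no swap needed)
Insert 80:
  append 80 at index 2 → [57, 93, 80] (no swap needed)
Insert 46:
  append 46 at index 3 → [57, 93, 80, 46]
  46 < parent 93 at index 1, swap → [57, 46, 80, 93]
  46 < parent 57 at index 0, swap → [46, 57, 80, 93]
Insert 94:
  append 94 at index 4 → [46, 57, 80, 93, 94] (no swap needed)
Insert 32:
  append 32 at index 5 → [46, 57, 80, 93, 94, 32]
  32 < parent 80 at index 2, swap → [46, 57, 32, 93, 94, 80]
  32 < parent 46 at index 0, swap → [32, 57, 46, 93, 94, 80]
Insert 11:
  append 11 at index 6 → [32, 57, 46, 93, 94, 80, 11]
  11 < parent 46 at index 2, swap → [32, 57, 11, 93, 94, 80, 46]
  11 < parent 32 at index 0, swap → [11, 57, 32, 93, 94, 80, 46]
Insert 90:
  append 90 at index 7 → [11, 57, 32, 93, 94, 80, 46, 90]
  90 < parent 93 at index 3, swap → [11, 57, 32, 90, 94, 80, 46, 93]
Insert 14:
  append 14 at index 8 → [11, 57, 32, 90, 94, 80, 46, 93, 14]
  14 < parent 90 at index 3, swap → [11, 57, 32, 14, 94, 80, 46, 93, 90]
  14 < parent 57 at index 1, swap → [11, 14, 32, 57, 94, 80, 46, 93, 90]
Insert 58:
  append 58 at index 9 → [11, 14, 32, 57, 94, 80, 46, 93, 90, 58]
  58 < parent 94 at index 4, swap → [11, 14, 32, 57, 58, 80, 46, 93, 90, 94]

[11, 14, 32, 57, 58, 80, 46, 93, 90, 94]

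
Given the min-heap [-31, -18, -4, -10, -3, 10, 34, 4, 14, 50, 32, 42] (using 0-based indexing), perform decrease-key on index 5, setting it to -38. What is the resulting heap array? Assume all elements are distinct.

[-38, -18, -31, -10, -3, -4, 34, 4, 14, 50, 32, 42]

set index 5 from 10 to -38 → [-31, -18, -4, -10, -3, -38, 34, 4, 14, 50, 32, 42]
-38 < parent -4 at index 2, swap → [-31, -18, -38, -10, -3, -4, 34, 4, 14, 50, 32, 42]
-38 < parent -31 at index 0, swap → [-38, -18, -31, -10, -3, -4, 34, 4, 14, 50, 32, 42]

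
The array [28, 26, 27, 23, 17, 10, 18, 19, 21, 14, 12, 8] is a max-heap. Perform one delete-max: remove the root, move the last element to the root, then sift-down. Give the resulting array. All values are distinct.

[27, 26, 18, 23, 17, 10, 8, 19, 21, 14, 12]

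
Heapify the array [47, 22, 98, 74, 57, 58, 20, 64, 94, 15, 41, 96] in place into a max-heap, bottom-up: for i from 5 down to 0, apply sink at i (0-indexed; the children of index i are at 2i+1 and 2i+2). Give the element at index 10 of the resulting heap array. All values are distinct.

sift down from index 5:
  58 vs only child 96 at index 11, swap → [47, 22, 98, 74, 57, 96, 20, 64, 94, 15, 41, 58]
sift down from index 4: already satisfies heap property
sift down from index 3:
  74 vs larger child 94 at index 8, swap → [47, 22, 98, 94, 57, 96, 20, 64, 74, 15, 41, 58]
sift down from index 2: already satisfies heap property
sift down from index 1:
  22 vs larger child 94 at index 3, swap → [47, 94, 98, 22, 57, 96, 20, 64, 74, 15, 41, 58]
  22 vs larger child 74 at index 8, swap → [47, 94, 98, 74, 57, 96, 20, 64, 22, 15, 41, 58]
sift down from index 0:
  47 vs larger child 98 at index 2, swap → [98, 94, 47, 74, 57, 96, 20, 64, 22, 15, 41, 58]
  47 vs larger child 96 at index 5, swap → [98, 94, 96, 74, 57, 47, 20, 64, 22, 15, 41, 58]
  47 vs only child 58 at index 11, swap → [98, 94, 96, 74, 57, 58, 20, 64, 22, 15, 41, 47]
resulting array: [98, 94, 96, 74, 57, 58, 20, 64, 22, 15, 41, 47]

41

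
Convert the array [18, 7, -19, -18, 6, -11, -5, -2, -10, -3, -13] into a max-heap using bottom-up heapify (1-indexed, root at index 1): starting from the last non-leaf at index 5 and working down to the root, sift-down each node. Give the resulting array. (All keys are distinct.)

sift down from index 5: already satisfies heap property
sift down from index 4:
  -18 vs larger child -2 at index 8, swap → [18, 7, -19, -2, 6, -11, -5, -18, -10, -3, -13]
sift down from index 3:
  -19 vs larger child -5 at index 7, swap → [18, 7, -5, -2, 6, -11, -19, -18, -10, -3, -13]
sift down from index 2: already satisfies heap property
sift down from index 1: already satisfies heap property

[18, 7, -5, -2, 6, -11, -19, -18, -10, -3, -13]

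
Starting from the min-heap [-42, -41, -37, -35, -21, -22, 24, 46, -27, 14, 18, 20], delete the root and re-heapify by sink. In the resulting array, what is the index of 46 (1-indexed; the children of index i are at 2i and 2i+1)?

8

remove root -42; move last element 20 to root → [20, -41, -37, -35, -21, -22, 24, 46, -27, 14, 18]
20 vs smaller child -41 at index 2, swap → [-41, 20, -37, -35, -21, -22, 24, 46, -27, 14, 18]
20 vs smaller child -35 at index 4, swap → [-41, -35, -37, 20, -21, -22, 24, 46, -27, 14, 18]
20 vs smaller child -27 at index 9, swap → [-41, -35, -37, -27, -21, -22, 24, 46, 20, 14, 18]
resulting array: [-41, -35, -37, -27, -21, -22, 24, 46, 20, 14, 18]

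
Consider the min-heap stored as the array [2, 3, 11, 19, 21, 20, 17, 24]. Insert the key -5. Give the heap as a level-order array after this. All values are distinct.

append -5 at index 8 → [2, 3, 11, 19, 21, 20, 17, 24, -5]
-5 < parent 19 at index 3, swap → [2, 3, 11, -5, 21, 20, 17, 24, 19]
-5 < parent 3 at index 1, swap → [2, -5, 11, 3, 21, 20, 17, 24, 19]
-5 < parent 2 at index 0, swap → [-5, 2, 11, 3, 21, 20, 17, 24, 19]

[-5, 2, 11, 3, 21, 20, 17, 24, 19]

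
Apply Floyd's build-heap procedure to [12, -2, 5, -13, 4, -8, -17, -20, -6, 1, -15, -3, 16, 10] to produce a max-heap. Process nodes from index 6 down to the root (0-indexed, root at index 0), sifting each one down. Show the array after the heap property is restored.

[16, 4, 12, -6, 1, 5, 10, -20, -13, -2, -15, -3, -8, -17]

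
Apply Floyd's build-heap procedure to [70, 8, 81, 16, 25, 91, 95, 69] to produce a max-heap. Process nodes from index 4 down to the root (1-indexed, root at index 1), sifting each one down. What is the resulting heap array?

[95, 69, 91, 16, 25, 70, 81, 8]

sift down from index 4:
  16 vs only child 69 at index 8, swap → [70, 8, 81, 69, 25, 91, 95, 16]
sift down from index 3:
  81 vs larger child 95 at index 7, swap → [70, 8, 95, 69, 25, 91, 81, 16]
sift down from index 2:
  8 vs larger child 69 at index 4, swap → [70, 69, 95, 8, 25, 91, 81, 16]
  8 vs only child 16 at index 8, swap → [70, 69, 95, 16, 25, 91, 81, 8]
sift down from index 1:
  70 vs larger child 95 at index 3, swap → [95, 69, 70, 16, 25, 91, 81, 8]
  70 vs larger child 91 at index 6, swap → [95, 69, 91, 16, 25, 70, 81, 8]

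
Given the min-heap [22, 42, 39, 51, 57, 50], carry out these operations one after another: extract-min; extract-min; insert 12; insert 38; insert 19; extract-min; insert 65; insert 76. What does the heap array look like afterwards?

[19, 42, 38, 57, 51, 50, 65, 76]

extract-min → returns 22:
  remove root 22; move last element 50 to root → [50, 42, 39, 51, 57]
  50 vs smaller child 39 at index 2, swap → [39, 42, 50, 51, 57]
extract-min → returns 39:
  remove root 39; move last element 57 to root → [57, 42, 50, 51]
  57 vs smaller child 42 at index 1, swap → [42, 57, 50, 51]
  57 vs only child 51 at index 3, swap → [42, 51, 50, 57]
insert 12:
  append 12 at index 4 → [42, 51, 50, 57, 12]
  12 < parent 51 at index 1, swap → [42, 12, 50, 57, 51]
  12 < parent 42 at index 0, swap → [12, 42, 50, 57, 51]
insert 38:
  append 38 at index 5 → [12, 42, 50, 57, 51, 38]
  38 < parent 50 at index 2, swap → [12, 42, 38, 57, 51, 50]
insert 19:
  append 19 at index 6 → [12, 42, 38, 57, 51, 50, 19]
  19 < parent 38 at index 2, swap → [12, 42, 19, 57, 51, 50, 38]
extract-min → returns 12:
  remove root 12; move last element 38 to root → [38, 42, 19, 57, 51, 50]
  38 vs smaller child 19 at index 2, swap → [19, 42, 38, 57, 51, 50]
insert 65:
  append 65 at index 6 → [19, 42, 38, 57, 51, 50, 65] (no swap needed)
insert 76:
  append 76 at index 7 → [19, 42, 38, 57, 51, 50, 65, 76] (no swap needed)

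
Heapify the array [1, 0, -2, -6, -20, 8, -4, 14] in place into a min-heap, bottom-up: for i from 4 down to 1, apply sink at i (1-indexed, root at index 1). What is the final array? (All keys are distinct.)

sift down from index 4: already satisfies heap property
sift down from index 3:
  -2 vs smaller child -4 at index 7, swap → [1, 0, -4, -6, -20, 8, -2, 14]
sift down from index 2:
  0 vs smaller child -20 at index 5, swap → [1, -20, -4, -6, 0, 8, -2, 14]
sift down from index 1:
  1 vs smaller child -20 at index 2, swap → [-20, 1, -4, -6, 0, 8, -2, 14]
  1 vs smaller child -6 at index 4, swap → [-20, -6, -4, 1, 0, 8, -2, 14]

[-20, -6, -4, 1, 0, 8, -2, 14]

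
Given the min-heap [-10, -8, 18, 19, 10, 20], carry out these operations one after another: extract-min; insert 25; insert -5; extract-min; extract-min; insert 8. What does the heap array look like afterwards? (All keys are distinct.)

[8, 19, 10, 25, 20, 18]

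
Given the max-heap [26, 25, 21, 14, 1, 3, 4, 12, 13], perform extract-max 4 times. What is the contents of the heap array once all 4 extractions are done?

[13, 4, 12, 3, 1]

extract-max #1 returns 26:
  remove root 26; move last element 13 to root → [13, 25, 21, 14, 1, 3, 4, 12]
  13 vs larger child 25 at index 1, swap → [25, 13, 21, 14, 1, 3, 4, 12]
  13 vs larger child 14 at index 3, swap → [25, 14, 21, 13, 1, 3, 4, 12]
extract-max #2 returns 25:
  remove root 25; move last element 12 to root → [12, 14, 21, 13, 1, 3, 4]
  12 vs larger child 21 at index 2, swap → [21, 14, 12, 13, 1, 3, 4]
extract-max #3 returns 21:
  remove root 21; move last element 4 to root → [4, 14, 12, 13, 1, 3]
  4 vs larger child 14 at index 1, swap → [14, 4, 12, 13, 1, 3]
  4 vs larger child 13 at index 3, swap → [14, 13, 12, 4, 1, 3]
extract-max #4 returns 14:
  remove root 14; move last element 3 to root → [3, 13, 12, 4, 1]
  3 vs larger child 13 at index 1, swap → [13, 3, 12, 4, 1]
  3 vs larger child 4 at index 3, swap → [13, 4, 12, 3, 1]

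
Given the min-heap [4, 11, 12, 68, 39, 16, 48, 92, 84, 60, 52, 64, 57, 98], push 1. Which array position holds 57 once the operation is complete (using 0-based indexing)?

append 1 at index 14 → [4, 11, 12, 68, 39, 16, 48, 92, 84, 60, 52, 64, 57, 98, 1]
1 < parent 48 at index 6, swap → [4, 11, 12, 68, 39, 16, 1, 92, 84, 60, 52, 64, 57, 98, 48]
1 < parent 12 at index 2, swap → [4, 11, 1, 68, 39, 16, 12, 92, 84, 60, 52, 64, 57, 98, 48]
1 < parent 4 at index 0, swap → [1, 11, 4, 68, 39, 16, 12, 92, 84, 60, 52, 64, 57, 98, 48]
resulting array: [1, 11, 4, 68, 39, 16, 12, 92, 84, 60, 52, 64, 57, 98, 48]

12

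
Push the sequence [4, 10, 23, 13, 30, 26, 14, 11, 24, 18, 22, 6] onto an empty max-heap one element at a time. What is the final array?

Insert 4:
  append 4 at index 0 → [4] (no swap needed)
Insert 10:
  append 10 at index 1 → [4, 10]
  10 > parent 4 at index 0, swap → [10, 4]
Insert 23:
  append 23 at index 2 → [10, 4, 23]
  23 > parent 10 at index 0, swap → [23, 4, 10]
Insert 13:
  append 13 at index 3 → [23, 4, 10, 13]
  13 > parent 4 at index 1, swap → [23, 13, 10, 4]
Insert 30:
  append 30 at index 4 → [23, 13, 10, 4, 30]
  30 > parent 13 at index 1, swap → [23, 30, 10, 4, 13]
  30 > parent 23 at index 0, swap → [30, 23, 10, 4, 13]
Insert 26:
  append 26 at index 5 → [30, 23, 10, 4, 13, 26]
  26 > parent 10 at index 2, swap → [30, 23, 26, 4, 13, 10]
Insert 14:
  append 14 at index 6 → [30, 23, 26, 4, 13, 10, 14] (no swap needed)
Insert 11:
  append 11 at index 7 → [30, 23, 26, 4, 13, 10, 14, 11]
  11 > parent 4 at index 3, swap → [30, 23, 26, 11, 13, 10, 14, 4]
Insert 24:
  append 24 at index 8 → [30, 23, 26, 11, 13, 10, 14, 4, 24]
  24 > parent 11 at index 3, swap → [30, 23, 26, 24, 13, 10, 14, 4, 11]
  24 > parent 23 at index 1, swap → [30, 24, 26, 23, 13, 10, 14, 4, 11]
Insert 18:
  append 18 at index 9 → [30, 24, 26, 23, 13, 10, 14, 4, 11, 18]
  18 > parent 13 at index 4, swap → [30, 24, 26, 23, 18, 10, 14, 4, 11, 13]
Insert 22:
  append 22 at index 10 → [30, 24, 26, 23, 18, 10, 14, 4, 11, 13, 22]
  22 > parent 18 at index 4, swap → [30, 24, 26, 23, 22, 10, 14, 4, 11, 13, 18]
Insert 6:
  append 6 at index 11 → [30, 24, 26, 23, 22, 10, 14, 4, 11, 13, 18, 6] (no swap needed)

[30, 24, 26, 23, 22, 10, 14, 4, 11, 13, 18, 6]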